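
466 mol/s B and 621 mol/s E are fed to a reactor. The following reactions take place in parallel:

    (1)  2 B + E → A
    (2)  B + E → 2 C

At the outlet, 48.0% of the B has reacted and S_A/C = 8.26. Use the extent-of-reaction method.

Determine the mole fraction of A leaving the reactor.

Conversion of B: B consumed = 0.48 × 466 = 223.7 mol/s = 2ξ₁ + 1ξ₂.
Selectivity: 1ξ₁ / (2ξ₂) = 8.26 → ξ₁ = 16.52 ξ₂.
Substitute: (2·16.52 + 1) ξ₂ = 223.7 → ξ₂ = 6.571 mol/s, ξ₁ = 108.6 mol/s.
Outlet amounts (n = n₀ + Σ ν·ξ):
  B: 466 − 2(108.6) − 1(6.571) = 242.3
  E: 621 − 1(108.6) − 1(6.571) = 505.9
  A: 0 + 1(108.6) = 108.6
  C: 0 + 2(6.571) = 13.14
Total out = 869.9 mol/s; y_A = 108.6 / 869.9 = 0.1248.

0.125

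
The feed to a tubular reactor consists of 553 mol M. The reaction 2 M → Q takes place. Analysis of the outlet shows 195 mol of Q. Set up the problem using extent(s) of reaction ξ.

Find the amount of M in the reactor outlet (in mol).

For Q: n = n₀ + 1ξ → 195 = 0 + 1ξ, giving ξ = 195 mol.
Outlet amounts (n = n₀ + ν ξ):
  M: 553 − 2(195) = 163
  Q: 0 + 1(195) = 195

163 mol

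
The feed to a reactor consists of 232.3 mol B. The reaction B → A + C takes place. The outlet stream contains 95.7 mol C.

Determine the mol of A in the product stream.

95.7 mol

For C: n = n₀ + 1ξ → 95.7 = 0 + 1ξ, giving ξ = 95.7 mol.
Outlet amounts (n = n₀ + ν ξ):
  B: 232.3 − 1(95.7) = 136.6
  A: 0 + 1(95.7) = 95.7
  C: 0 + 1(95.7) = 95.7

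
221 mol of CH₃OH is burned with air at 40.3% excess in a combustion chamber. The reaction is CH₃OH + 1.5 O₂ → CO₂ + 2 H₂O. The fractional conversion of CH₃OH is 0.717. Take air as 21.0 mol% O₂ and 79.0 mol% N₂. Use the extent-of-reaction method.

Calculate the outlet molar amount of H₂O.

317 mol

Stoichiometric O₂ = 1.5 × 221 = 331.5 mol; O₂ fed = 331.5 × 1.403 = 465.1 mol.
N₂ fed = 465.1 × 79/21 = 1750 mol.
Fuel reacted = 0.717 × 221 → ξ = 158.5 mol.
Outlet (n = n₀ + ν ξ):
  CH₃OH: 221 − 1(158.5) = 62.54
  O₂: 465.1 − 1.5(158.5) = 227.4
  N₂: 1750 (inert)
  CO₂: 0 + 1(158.5) = 158.5
  H₂O: 0 + 2(158.5) = 316.9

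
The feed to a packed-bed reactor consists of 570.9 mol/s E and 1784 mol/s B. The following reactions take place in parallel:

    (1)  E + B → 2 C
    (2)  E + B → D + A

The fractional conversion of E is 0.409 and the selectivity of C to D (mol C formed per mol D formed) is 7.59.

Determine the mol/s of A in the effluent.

Conversion of E: E consumed = 0.409 × 570.9 = 233.5 mol/s = 1ξ₁ + 1ξ₂.
Selectivity: 2ξ₁ / (1ξ₂) = 7.59 → ξ₁ = 3.795 ξ₂.
Substitute: (1·3.795 + 1) ξ₂ = 233.5 → ξ₂ = 48.7 mol/s, ξ₁ = 184.8 mol/s.
Outlet amounts (n = n₀ + Σ ν·ξ):
  E: 570.9 − 1(184.8) − 1(48.7) = 337.4
  B: 1784 − 1(184.8) − 1(48.7) = 1551
  C: 0 + 2(184.8) = 369.6
  D: 0 + 1(48.7) = 48.7
  A: 0 + 1(48.7) = 48.7

48.7 mol/s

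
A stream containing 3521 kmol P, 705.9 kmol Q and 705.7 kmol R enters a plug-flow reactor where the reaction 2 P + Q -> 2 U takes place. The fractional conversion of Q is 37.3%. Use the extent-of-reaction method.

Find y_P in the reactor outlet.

0.641

Q reacted = 0.373 × 705.9 = 263.3 kmol; ν_Q = −1, so ξ = 263.3/1 = 263.3 kmol.
Outlet amounts (n = n₀ + ν ξ):
  P: 3521 − 2(263.3) = 2994
  Q: 705.9 − 1(263.3) = 442.6
  U: 0 + 2(263.3) = 526.6
  R: 705.7 (inert)
Total out = 4669 kmol; y_P = 2994 / 4669 = 0.6413.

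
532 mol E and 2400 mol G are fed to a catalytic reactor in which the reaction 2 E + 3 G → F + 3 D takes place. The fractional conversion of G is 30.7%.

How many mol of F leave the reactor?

246 mol

G reacted = 0.307 × 2400 = 736.8 mol; ν_G = −3, so ξ = 736.8/3 = 245.6 mol.
Outlet amounts (n = n₀ + ν ξ):
  E: 532 − 2(245.6) = 40.8
  G: 2400 − 3(245.6) = 1663
  F: 0 + 1(245.6) = 245.6
  D: 0 + 3(245.6) = 736.8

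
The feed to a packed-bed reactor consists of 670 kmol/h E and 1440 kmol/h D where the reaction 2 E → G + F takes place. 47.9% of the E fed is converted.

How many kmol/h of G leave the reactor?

E reacted = 0.479 × 670 = 320.9 kmol/h; ν_E = −2, so ξ = 320.9/2 = 160.5 kmol/h.
Outlet amounts (n = n₀ + ν ξ):
  E: 670 − 2(160.5) = 349.1
  G: 0 + 1(160.5) = 160.5
  F: 0 + 1(160.5) = 160.5
  D: 1440 (inert)

160 kmol/h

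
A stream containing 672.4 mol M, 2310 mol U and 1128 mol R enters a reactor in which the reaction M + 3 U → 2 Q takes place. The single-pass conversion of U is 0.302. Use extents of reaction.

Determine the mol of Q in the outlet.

U reacted = 0.302 × 2310 = 697.6 mol; ν_U = −3, so ξ = 697.6/3 = 232.5 mol.
Outlet amounts (n = n₀ + ν ξ):
  M: 672.4 − 1(232.5) = 439.9
  U: 2310 − 3(232.5) = 1612
  Q: 0 + 2(232.5) = 465.1
  R: 1128 (inert)

465 mol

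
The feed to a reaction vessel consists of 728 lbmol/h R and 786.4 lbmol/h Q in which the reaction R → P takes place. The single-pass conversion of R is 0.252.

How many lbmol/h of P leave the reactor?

R reacted = 0.252 × 728 = 183.5 lbmol/h; ν_R = −1, so ξ = 183.5/1 = 183.5 lbmol/h.
Outlet amounts (n = n₀ + ν ξ):
  R: 728 − 1(183.5) = 544.5
  P: 0 + 1(183.5) = 183.5
  Q: 786.4 (inert)

183 lbmol/h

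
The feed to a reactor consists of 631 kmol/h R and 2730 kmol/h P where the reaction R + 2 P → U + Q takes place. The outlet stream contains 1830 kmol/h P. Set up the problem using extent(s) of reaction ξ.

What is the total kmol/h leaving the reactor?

2910 kmol/h

For P: n = n₀ − 2ξ → 1830 = 2730 − 2ξ, giving ξ = 450 kmol/h.
Outlet amounts (n = n₀ + ν ξ):
  R: 631 − 1(450) = 181
  P: 2730 − 2(450) = 1830
  U: 0 + 1(450) = 450
  Q: 0 + 1(450) = 450
Total out = 181 + 1830 + 450 + 450 = 2911 kmol/h.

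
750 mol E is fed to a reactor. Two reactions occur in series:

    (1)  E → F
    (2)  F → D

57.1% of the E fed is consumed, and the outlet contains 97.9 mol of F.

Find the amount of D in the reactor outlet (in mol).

330 mol

Conversion of E: E consumed = 1ξ₁ = 0.571 × 750 → ξ₁ = 428.2 mol.
F balance: n_F = 0 + 1ξ₁ − 1ξ₂ = 97.9 → ξ₂ = (1·428.2 − 97.9)/1 = 330.3 mol.
Outlet amounts (n = n₀ + Σ ν·ξ):
  E: 750 − 1(428.2) = 321.8
  F: 0 + 1(428.2) − 1(330.3) = 97.9
  D: 0 + 1(330.3) = 330.3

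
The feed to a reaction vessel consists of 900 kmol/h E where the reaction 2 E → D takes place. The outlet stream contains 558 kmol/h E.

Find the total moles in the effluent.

For E: n = n₀ − 2ξ → 558 = 900 − 2ξ, giving ξ = 171 kmol/h.
Outlet amounts (n = n₀ + ν ξ):
  E: 900 − 2(171) = 558
  D: 0 + 1(171) = 171
Total out = 558 + 171 = 729 kmol/h.

729 kmol/h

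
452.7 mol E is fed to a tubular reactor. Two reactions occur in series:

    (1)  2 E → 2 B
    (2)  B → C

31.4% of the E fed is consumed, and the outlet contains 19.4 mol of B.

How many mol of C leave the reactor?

123 mol

Conversion of E: E consumed = 2ξ₁ = 0.314 × 452.7 → ξ₁ = 71.07 mol.
B balance: n_B = 0 + 2ξ₁ − 1ξ₂ = 19.4 → ξ₂ = (2·71.07 − 19.4)/1 = 122.7 mol.
Outlet amounts (n = n₀ + Σ ν·ξ):
  E: 452.7 − 2(71.07) = 310.6
  B: 0 + 2(71.07) − 1(122.7) = 19.4
  C: 0 + 1(122.7) = 122.7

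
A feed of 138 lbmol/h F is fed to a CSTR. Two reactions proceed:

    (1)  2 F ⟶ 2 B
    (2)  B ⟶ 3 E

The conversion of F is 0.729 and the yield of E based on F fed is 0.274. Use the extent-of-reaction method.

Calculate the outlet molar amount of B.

Conversion of F: F consumed = 2ξ₁ = 0.729 × 138 → ξ₁ = 50.3 lbmol/h.
Yield of E: 3ξ₂ / 138 = 0.274 → ξ₂ = 12.6 lbmol/h.
Outlet amounts (n = n₀ + Σ ν·ξ):
  F: 138 − 2(50.3) = 37.4
  B: 0 + 2(50.3) − 1(12.6) = 88
  E: 0 + 3(12.6) = 37.81

88 lbmol/h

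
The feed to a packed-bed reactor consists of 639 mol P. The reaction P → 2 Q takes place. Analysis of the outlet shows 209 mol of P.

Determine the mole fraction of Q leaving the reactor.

For P: n = n₀ − 1ξ → 209 = 639 − 1ξ, giving ξ = 430 mol.
Outlet amounts (n = n₀ + ν ξ):
  P: 639 − 1(430) = 209
  Q: 0 + 2(430) = 860
Total out = 1069 mol; y_Q = 860 / 1069 = 0.8045.

0.804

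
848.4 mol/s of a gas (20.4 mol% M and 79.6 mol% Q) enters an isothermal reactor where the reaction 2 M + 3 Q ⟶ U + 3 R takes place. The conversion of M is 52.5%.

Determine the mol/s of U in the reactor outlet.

M reacted = 0.525 × 173.1 = 90.86 mol/s; ν_M = −2, so ξ = 90.86/2 = 45.43 mol/s.
Outlet amounts (n = n₀ + ν ξ):
  M: 173.1 − 2(45.43) = 82.21
  Q: 675.3 − 3(45.43) = 539
  U: 0 + 1(45.43) = 45.43
  R: 0 + 3(45.43) = 136.3

45.4 mol/s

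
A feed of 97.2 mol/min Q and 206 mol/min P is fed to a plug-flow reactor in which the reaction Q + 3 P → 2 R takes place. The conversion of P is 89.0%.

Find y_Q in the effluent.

P reacted = 0.89 × 206 = 183.3 mol/min; ν_P = −3, so ξ = 183.3/3 = 61.11 mol/min.
Outlet amounts (n = n₀ + ν ξ):
  Q: 97.2 − 1(61.11) = 36.09
  P: 206 − 3(61.11) = 22.66
  R: 0 + 2(61.11) = 122.2
Total out = 181 mol/min; y_Q = 36.09 / 181 = 0.1994.

0.199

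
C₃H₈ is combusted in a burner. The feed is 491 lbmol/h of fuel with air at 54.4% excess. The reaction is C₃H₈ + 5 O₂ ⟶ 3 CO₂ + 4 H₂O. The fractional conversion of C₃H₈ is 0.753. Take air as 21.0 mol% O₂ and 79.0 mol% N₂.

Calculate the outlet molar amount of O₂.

Stoichiometric O₂ = 5 × 491 = 2455 lbmol/h; O₂ fed = 2455 × 1.544 = 3791 lbmol/h.
N₂ fed = 3791 × 79/21 = 14260 lbmol/h.
Fuel reacted = 0.753 × 491 → ξ = 369.7 lbmol/h.
Outlet (n = n₀ + ν ξ):
  C₃H₈: 491 − 1(369.7) = 121.3
  O₂: 3791 − 5(369.7) = 1942
  N₂: 14260 (inert)
  CO₂: 0 + 3(369.7) = 1109
  H₂O: 0 + 4(369.7) = 1479

1940 lbmol/h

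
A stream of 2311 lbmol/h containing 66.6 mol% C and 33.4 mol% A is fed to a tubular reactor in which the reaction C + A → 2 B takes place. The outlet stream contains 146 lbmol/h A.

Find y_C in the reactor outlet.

For A: n = n₀ − 1ξ → 146 = 771.9 − 1ξ, giving ξ = 625.9 lbmol/h.
Outlet amounts (n = n₀ + ν ξ):
  C: 1539 − 1(625.9) = 913.3
  A: 771.9 − 1(625.9) = 146
  B: 0 + 2(625.9) = 1252
Total out = 2311 lbmol/h; y_C = 913.3 / 2311 = 0.3952.

0.395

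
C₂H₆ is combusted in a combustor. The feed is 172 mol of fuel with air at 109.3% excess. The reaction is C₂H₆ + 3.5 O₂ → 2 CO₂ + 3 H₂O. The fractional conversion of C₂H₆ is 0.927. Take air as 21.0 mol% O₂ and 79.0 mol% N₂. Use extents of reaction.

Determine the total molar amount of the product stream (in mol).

Stoichiometric O₂ = 3.5 × 172 = 602 mol; O₂ fed = 602 × 2.093 = 1260 mol.
N₂ fed = 1260 × 79/21 = 4740 mol.
Fuel reacted = 0.927 × 172 → ξ = 159.4 mol.
Outlet (n = n₀ + ν ξ):
  C₂H₆: 172 − 1(159.4) = 12.56
  O₂: 1260 − 3.5(159.4) = 701.9
  N₂: 4740 (inert)
  CO₂: 0 + 2(159.4) = 318.9
  H₂O: 0 + 3(159.4) = 478.3
Total out = 12.56 + 701.9 + 4740 + 318.9 + 478.3 = 6252 mol.

6250 mol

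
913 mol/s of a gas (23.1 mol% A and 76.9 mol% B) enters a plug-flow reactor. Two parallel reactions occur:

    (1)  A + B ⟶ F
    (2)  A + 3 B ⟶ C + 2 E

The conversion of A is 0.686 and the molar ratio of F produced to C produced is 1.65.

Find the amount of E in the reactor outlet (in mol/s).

109 mol/s

Conversion of A: A consumed = 0.686 × 210.9 = 144.7 mol/s = 1ξ₁ + 1ξ₂.
Selectivity: 1ξ₁ / (1ξ₂) = 1.65 → ξ₁ = 1.65 ξ₂.
Substitute: (1·1.65 + 1) ξ₂ = 144.7 → ξ₂ = 54.6 mol/s, ξ₁ = 90.08 mol/s.
Outlet amounts (n = n₀ + Σ ν·ξ):
  A: 210.9 − 1(90.08) − 1(54.6) = 66.22
  B: 702.1 − 1(90.08) − 3(54.6) = 448.2
  F: 0 + 1(90.08) = 90.08
  C: 0 + 1(54.6) = 54.6
  E: 0 + 2(54.6) = 109.2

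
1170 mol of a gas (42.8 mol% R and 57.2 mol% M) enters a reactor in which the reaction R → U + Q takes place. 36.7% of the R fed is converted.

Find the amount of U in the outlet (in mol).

R reacted = 0.367 × 500.8 = 183.8 mol; ν_R = −1, so ξ = 183.8/1 = 183.8 mol.
Outlet amounts (n = n₀ + ν ξ):
  R: 500.8 − 1(183.8) = 317
  U: 0 + 1(183.8) = 183.8
  Q: 0 + 1(183.8) = 183.8
  M: 669.2 (inert)

184 mol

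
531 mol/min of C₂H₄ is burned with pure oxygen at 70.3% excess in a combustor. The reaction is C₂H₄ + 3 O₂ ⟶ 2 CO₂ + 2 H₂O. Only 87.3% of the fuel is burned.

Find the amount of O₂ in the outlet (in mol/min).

1320 mol/min

Stoichiometric O₂ = 3 × 531 = 1593 mol/min; O₂ fed = 1593 × 1.703 = 2713 mol/min.
Fuel reacted = 0.873 × 531 → ξ = 463.6 mol/min.
Outlet (n = n₀ + ν ξ):
  C₂H₄: 531 − 1(463.6) = 67.44
  O₂: 2713 − 3(463.6) = 1322
  CO₂: 0 + 2(463.6) = 927.1
  H₂O: 0 + 2(463.6) = 927.1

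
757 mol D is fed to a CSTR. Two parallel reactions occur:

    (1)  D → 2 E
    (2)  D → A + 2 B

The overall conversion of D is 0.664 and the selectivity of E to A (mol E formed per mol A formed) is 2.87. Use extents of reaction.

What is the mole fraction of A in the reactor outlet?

Conversion of D: D consumed = 0.664 × 757 = 502.6 mol = 1ξ₁ + 1ξ₂.
Selectivity: 2ξ₁ / (1ξ₂) = 2.87 → ξ₁ = 1.435 ξ₂.
Substitute: (1·1.435 + 1) ξ₂ = 502.6 → ξ₂ = 206.4 mol, ξ₁ = 296.2 mol.
Outlet amounts (n = n₀ + Σ ν·ξ):
  D: 757 − 1(296.2) − 1(206.4) = 254.4
  E: 0 + 2(296.2) = 592.4
  A: 0 + 1(206.4) = 206.4
  B: 0 + 2(206.4) = 412.9
Total out = 1466 mol; y_A = 206.4 / 1466 = 0.1408.

0.141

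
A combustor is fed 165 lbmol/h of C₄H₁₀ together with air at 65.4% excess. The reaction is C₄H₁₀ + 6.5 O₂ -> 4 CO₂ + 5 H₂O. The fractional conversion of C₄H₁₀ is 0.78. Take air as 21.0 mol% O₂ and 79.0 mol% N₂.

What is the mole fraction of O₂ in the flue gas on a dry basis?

Stoichiometric O₂ = 6.5 × 165 = 1072 lbmol/h; O₂ fed = 1072 × 1.654 = 1774 lbmol/h.
N₂ fed = 1774 × 79/21 = 6673 lbmol/h.
Fuel reacted = 0.78 × 165 → ξ = 128.7 lbmol/h.
Outlet (n = n₀ + ν ξ):
  C₄H₁₀: 165 − 1(128.7) = 36.3
  O₂: 1774 − 6.5(128.7) = 937.4
  N₂: 6673 (inert)
  CO₂: 0 + 4(128.7) = 514.8
  H₂O: 0 + 5(128.7) = 643.5
Dry total = 8162 lbmol/h; y_O₂ (dry) = 937.4 / 8162 = 0.1148.

0.115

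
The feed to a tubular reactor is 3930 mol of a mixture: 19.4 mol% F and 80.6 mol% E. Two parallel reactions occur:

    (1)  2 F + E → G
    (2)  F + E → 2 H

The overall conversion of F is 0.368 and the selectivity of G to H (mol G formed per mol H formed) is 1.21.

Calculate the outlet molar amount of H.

96.1 mol

Conversion of F: F consumed = 0.368 × 762.4 = 280.6 mol = 2ξ₁ + 1ξ₂.
Selectivity: 1ξ₁ / (2ξ₂) = 1.21 → ξ₁ = 2.42 ξ₂.
Substitute: (2·2.42 + 1) ξ₂ = 280.6 → ξ₂ = 48.04 mol, ξ₁ = 116.3 mol.
Outlet amounts (n = n₀ + Σ ν·ξ):
  F: 762.4 − 2(116.3) − 1(48.04) = 481.8
  E: 3168 − 1(116.3) − 1(48.04) = 3003
  G: 0 + 1(116.3) = 116.3
  H: 0 + 2(48.04) = 96.09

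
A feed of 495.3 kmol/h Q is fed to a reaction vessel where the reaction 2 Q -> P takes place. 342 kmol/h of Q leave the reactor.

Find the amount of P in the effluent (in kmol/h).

For Q: n = n₀ − 2ξ → 342 = 495.3 − 2ξ, giving ξ = 76.65 kmol/h.
Outlet amounts (n = n₀ + ν ξ):
  Q: 495.3 − 2(76.65) = 342
  P: 0 + 1(76.65) = 76.65

76.7 kmol/h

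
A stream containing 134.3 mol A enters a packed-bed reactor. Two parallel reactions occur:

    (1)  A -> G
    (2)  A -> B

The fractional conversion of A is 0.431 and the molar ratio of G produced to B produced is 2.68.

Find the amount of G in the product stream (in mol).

Conversion of A: A consumed = 0.431 × 134.3 = 57.88 mol = 1ξ₁ + 1ξ₂.
Selectivity: 1ξ₁ / (1ξ₂) = 2.68 → ξ₁ = 2.68 ξ₂.
Substitute: (1·2.68 + 1) ξ₂ = 57.88 → ξ₂ = 15.73 mol, ξ₁ = 42.15 mol.
Outlet amounts (n = n₀ + Σ ν·ξ):
  A: 134.3 − 1(42.15) − 1(15.73) = 76.42
  G: 0 + 1(42.15) = 42.15
  B: 0 + 1(15.73) = 15.73

42.2 mol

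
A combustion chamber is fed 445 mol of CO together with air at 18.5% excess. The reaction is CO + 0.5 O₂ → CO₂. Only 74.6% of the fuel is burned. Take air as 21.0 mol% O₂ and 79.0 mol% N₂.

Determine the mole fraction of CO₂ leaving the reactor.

Stoichiometric O₂ = 0.5 × 445 = 222.5 mol; O₂ fed = 222.5 × 1.185 = 263.7 mol.
N₂ fed = 263.7 × 79/21 = 991.9 mol.
Fuel reacted = 0.746 × 445 → ξ = 332 mol.
Outlet (n = n₀ + ν ξ):
  CO: 445 − 1(332) = 113
  O₂: 263.7 − 0.5(332) = 97.68
  N₂: 991.9 (inert)
  CO₂: 0 + 1(332) = 332
Total out = 1535 mol; y_CO₂ = 332 / 1535 = 0.2163.

0.216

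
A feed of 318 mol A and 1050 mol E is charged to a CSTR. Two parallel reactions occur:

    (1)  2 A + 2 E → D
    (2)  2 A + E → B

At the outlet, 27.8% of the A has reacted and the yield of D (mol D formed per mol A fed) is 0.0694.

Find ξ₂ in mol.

ξ₂ = 22.1 mol

Yield of D: 1ξ₁ / 318 = 0.0694 → ξ₁ = 22.07 mol.
Conversion of A: 2ξ₁ + 2ξ₂ = 0.278 × 318 = 88.4 → ξ₂ = 22.13 mol.
Outlet amounts (n = n₀ + Σ ν·ξ):
  A: 318 − 2(22.07) − 2(22.13) = 229.6
  E: 1050 − 2(22.07) − 1(22.13) = 983.7
  D: 0 + 1(22.07) = 22.07
  B: 0 + 1(22.13) = 22.13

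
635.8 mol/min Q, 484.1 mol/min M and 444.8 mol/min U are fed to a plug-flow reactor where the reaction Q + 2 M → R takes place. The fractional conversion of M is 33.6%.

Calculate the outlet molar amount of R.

M reacted = 0.336 × 484.1 = 162.7 mol/min; ν_M = −2, so ξ = 162.7/2 = 81.33 mol/min.
Outlet amounts (n = n₀ + ν ξ):
  Q: 635.8 − 1(81.33) = 554.5
  M: 484.1 − 2(81.33) = 321.4
  R: 0 + 1(81.33) = 81.33
  U: 444.8 (inert)

81.3 mol/min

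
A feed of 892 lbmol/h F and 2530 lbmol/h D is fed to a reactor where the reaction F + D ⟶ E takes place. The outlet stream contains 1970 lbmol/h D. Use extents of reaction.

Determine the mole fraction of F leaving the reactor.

For D: n = n₀ − 1ξ → 1970 = 2530 − 1ξ, giving ξ = 560 lbmol/h.
Outlet amounts (n = n₀ + ν ξ):
  F: 892 − 1(560) = 332
  D: 2530 − 1(560) = 1970
  E: 0 + 1(560) = 560
Total out = 2862 lbmol/h; y_F = 332 / 2862 = 0.116.

0.116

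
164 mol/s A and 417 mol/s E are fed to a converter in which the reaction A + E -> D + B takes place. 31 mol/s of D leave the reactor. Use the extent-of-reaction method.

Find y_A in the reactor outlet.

0.229

For D: n = n₀ + 1ξ → 31 = 0 + 1ξ, giving ξ = 31 mol/s.
Outlet amounts (n = n₀ + ν ξ):
  A: 164 − 1(31) = 133
  E: 417 − 1(31) = 386
  D: 0 + 1(31) = 31
  B: 0 + 1(31) = 31
Total out = 581 mol/s; y_A = 133 / 581 = 0.2289.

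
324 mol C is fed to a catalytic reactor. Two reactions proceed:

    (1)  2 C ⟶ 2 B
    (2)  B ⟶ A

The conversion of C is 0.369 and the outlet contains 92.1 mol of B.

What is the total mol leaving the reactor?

Conversion of C: C consumed = 2ξ₁ = 0.369 × 324 → ξ₁ = 59.78 mol.
B balance: n_B = 0 + 2ξ₁ − 1ξ₂ = 92.1 → ξ₂ = (2·59.78 − 92.1)/1 = 27.46 mol.
Outlet amounts (n = n₀ + Σ ν·ξ):
  C: 324 − 2(59.78) = 204.4
  B: 0 + 2(59.78) − 1(27.46) = 92.1
  A: 0 + 1(27.46) = 27.46
Total out = 204.4 + 92.1 + 27.46 = 324 mol.

324 mol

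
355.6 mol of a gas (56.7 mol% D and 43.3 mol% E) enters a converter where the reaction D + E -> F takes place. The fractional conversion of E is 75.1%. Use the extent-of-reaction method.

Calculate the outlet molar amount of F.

E reacted = 0.751 × 154 = 115.6 mol; ν_E = −1, so ξ = 115.6/1 = 115.6 mol.
Outlet amounts (n = n₀ + ν ξ):
  D: 201.6 − 1(115.6) = 85.99
  E: 154 − 1(115.6) = 38.34
  F: 0 + 1(115.6) = 115.6

116 mol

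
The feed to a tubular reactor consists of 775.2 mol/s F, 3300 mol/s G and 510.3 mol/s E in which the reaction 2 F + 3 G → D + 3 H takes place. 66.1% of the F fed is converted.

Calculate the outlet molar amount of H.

769 mol/s

F reacted = 0.661 × 775.2 = 512.4 mol/s; ν_F = −2, so ξ = 512.4/2 = 256.2 mol/s.
Outlet amounts (n = n₀ + ν ξ):
  F: 775.2 − 2(256.2) = 262.8
  G: 3300 − 3(256.2) = 2531
  D: 0 + 1(256.2) = 256.2
  H: 0 + 3(256.2) = 768.6
  E: 510.3 (inert)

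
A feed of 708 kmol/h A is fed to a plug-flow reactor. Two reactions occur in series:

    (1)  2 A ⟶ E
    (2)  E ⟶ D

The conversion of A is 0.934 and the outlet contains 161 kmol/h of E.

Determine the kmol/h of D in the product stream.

Conversion of A: A consumed = 2ξ₁ = 0.934 × 708 → ξ₁ = 330.6 kmol/h.
E balance: n_E = 0 + 1ξ₁ − 1ξ₂ = 161 → ξ₂ = (1·330.6 − 161)/1 = 169.6 kmol/h.
Outlet amounts (n = n₀ + Σ ν·ξ):
  A: 708 − 2(330.6) = 46.73
  E: 0 + 1(330.6) − 1(169.6) = 161
  D: 0 + 1(169.6) = 169.6

170 kmol/h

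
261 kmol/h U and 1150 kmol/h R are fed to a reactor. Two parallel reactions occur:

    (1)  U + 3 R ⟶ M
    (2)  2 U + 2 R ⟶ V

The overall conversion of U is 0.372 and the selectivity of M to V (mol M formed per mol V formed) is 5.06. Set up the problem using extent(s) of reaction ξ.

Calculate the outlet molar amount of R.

Conversion of U: U consumed = 0.372 × 261 = 97.09 kmol/h = 1ξ₁ + 2ξ₂.
Selectivity: 1ξ₁ / (1ξ₂) = 5.06 → ξ₁ = 5.06 ξ₂.
Substitute: (1·5.06 + 2) ξ₂ = 97.09 → ξ₂ = 13.75 kmol/h, ξ₁ = 69.59 kmol/h.
Outlet amounts (n = n₀ + Σ ν·ξ):
  U: 261 − 1(69.59) − 2(13.75) = 163.9
  R: 1150 − 3(69.59) − 2(13.75) = 913.7
  M: 0 + 1(69.59) = 69.59
  V: 0 + 1(13.75) = 13.75

914 kmol/h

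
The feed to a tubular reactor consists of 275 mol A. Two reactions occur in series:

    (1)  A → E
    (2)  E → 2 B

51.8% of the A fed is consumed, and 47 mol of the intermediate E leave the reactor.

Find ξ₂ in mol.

ξ₂ = 95.5 mol

Conversion of A: A consumed = 1ξ₁ = 0.518 × 275 → ξ₁ = 142.5 mol.
E balance: n_E = 0 + 1ξ₁ − 1ξ₂ = 47 → ξ₂ = (1·142.5 − 47)/1 = 95.45 mol.
Outlet amounts (n = n₀ + Σ ν·ξ):
  A: 275 − 1(142.5) = 132.5
  E: 0 + 1(142.5) − 1(95.45) = 47
  B: 0 + 2(95.45) = 190.9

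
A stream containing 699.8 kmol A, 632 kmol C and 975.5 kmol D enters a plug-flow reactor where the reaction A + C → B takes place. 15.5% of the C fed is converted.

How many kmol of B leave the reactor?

C reacted = 0.155 × 632 = 97.96 kmol; ν_C = −1, so ξ = 97.96/1 = 97.96 kmol.
Outlet amounts (n = n₀ + ν ξ):
  A: 699.8 − 1(97.96) = 601.8
  C: 632 − 1(97.96) = 534
  B: 0 + 1(97.96) = 97.96
  D: 975.5 (inert)

98 kmol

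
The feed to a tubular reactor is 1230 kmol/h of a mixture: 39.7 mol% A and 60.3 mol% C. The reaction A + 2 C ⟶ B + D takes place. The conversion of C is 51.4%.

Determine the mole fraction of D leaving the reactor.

C reacted = 0.514 × 741.7 = 381.2 kmol/h; ν_C = −2, so ξ = 381.2/2 = 190.6 kmol/h.
Outlet amounts (n = n₀ + ν ξ):
  A: 488.3 − 1(190.6) = 297.7
  C: 741.7 − 2(190.6) = 360.5
  B: 0 + 1(190.6) = 190.6
  D: 0 + 1(190.6) = 190.6
Total out = 1039 kmol/h; y_D = 190.6 / 1039 = 0.1834.

0.183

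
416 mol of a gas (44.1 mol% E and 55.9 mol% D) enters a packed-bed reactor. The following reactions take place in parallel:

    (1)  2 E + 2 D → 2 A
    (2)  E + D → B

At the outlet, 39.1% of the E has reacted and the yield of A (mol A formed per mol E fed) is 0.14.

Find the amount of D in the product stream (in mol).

Yield of A: 2ξ₁ / 183.5 = 0.14 → ξ₁ = 12.84 mol.
Conversion of E: 2ξ₁ + 1ξ₂ = 0.391 × 183.5 = 71.73 → ξ₂ = 46.05 mol.
Outlet amounts (n = n₀ + Σ ν·ξ):
  E: 183.5 − 2(12.84) − 1(46.05) = 111.7
  D: 232.5 − 2(12.84) − 1(46.05) = 160.8
  A: 0 + 2(12.84) = 25.68
  B: 0 + 1(46.05) = 46.05

161 mol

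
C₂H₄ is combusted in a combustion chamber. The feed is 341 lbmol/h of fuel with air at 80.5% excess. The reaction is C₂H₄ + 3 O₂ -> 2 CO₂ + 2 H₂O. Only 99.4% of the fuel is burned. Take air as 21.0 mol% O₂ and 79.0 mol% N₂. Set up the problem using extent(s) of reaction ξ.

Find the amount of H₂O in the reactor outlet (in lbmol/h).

Stoichiometric O₂ = 3 × 341 = 1023 lbmol/h; O₂ fed = 1023 × 1.805 = 1847 lbmol/h.
N₂ fed = 1847 × 79/21 = 6946 lbmol/h.
Fuel reacted = 0.994 × 341 → ξ = 339 lbmol/h.
Outlet (n = n₀ + ν ξ):
  C₂H₄: 341 − 1(339) = 2.046
  O₂: 1847 − 3(339) = 829.7
  N₂: 6946 (inert)
  CO₂: 0 + 2(339) = 677.9
  H₂O: 0 + 2(339) = 677.9

678 lbmol/h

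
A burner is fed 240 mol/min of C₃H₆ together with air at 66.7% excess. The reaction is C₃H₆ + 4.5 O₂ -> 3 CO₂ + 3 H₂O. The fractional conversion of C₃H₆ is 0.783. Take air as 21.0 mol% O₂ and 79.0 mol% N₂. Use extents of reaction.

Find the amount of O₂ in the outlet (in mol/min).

Stoichiometric O₂ = 4.5 × 240 = 1080 mol/min; O₂ fed = 1080 × 1.667 = 1800 mol/min.
N₂ fed = 1800 × 79/21 = 6773 mol/min.
Fuel reacted = 0.783 × 240 → ξ = 187.9 mol/min.
Outlet (n = n₀ + ν ξ):
  C₃H₆: 240 − 1(187.9) = 52.08
  O₂: 1800 − 4.5(187.9) = 954.7
  N₂: 6773 (inert)
  CO₂: 0 + 3(187.9) = 563.8
  H₂O: 0 + 3(187.9) = 563.8

955 mol/min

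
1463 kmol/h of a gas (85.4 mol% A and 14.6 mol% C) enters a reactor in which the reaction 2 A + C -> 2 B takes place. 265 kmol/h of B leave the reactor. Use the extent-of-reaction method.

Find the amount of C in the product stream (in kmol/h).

81.1 kmol/h

For B: n = n₀ + 2ξ → 265 = 0 + 2ξ, giving ξ = 132.5 kmol/h.
Outlet amounts (n = n₀ + ν ξ):
  A: 1249 − 2(132.5) = 984.4
  C: 213.6 − 1(132.5) = 81.1
  B: 0 + 2(132.5) = 265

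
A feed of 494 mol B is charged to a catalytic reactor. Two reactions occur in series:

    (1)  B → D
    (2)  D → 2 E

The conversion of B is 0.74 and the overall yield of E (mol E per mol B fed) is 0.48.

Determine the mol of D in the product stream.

Conversion of B: B consumed = 1ξ₁ = 0.74 × 494 → ξ₁ = 365.6 mol.
Yield of E: 2ξ₂ / 494 = 0.48 → ξ₂ = 118.6 mol.
Outlet amounts (n = n₀ + Σ ν·ξ):
  B: 494 − 1(365.6) = 128.4
  D: 0 + 1(365.6) − 1(118.6) = 247
  E: 0 + 2(118.6) = 237.1

247 mol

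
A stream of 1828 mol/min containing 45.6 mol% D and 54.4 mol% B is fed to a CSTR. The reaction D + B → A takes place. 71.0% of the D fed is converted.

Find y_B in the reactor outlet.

D reacted = 0.71 × 833.6 = 591.8 mol/min; ν_D = −1, so ξ = 591.8/1 = 591.8 mol/min.
Outlet amounts (n = n₀ + ν ξ):
  D: 833.6 − 1(591.8) = 241.7
  B: 994.4 − 1(591.8) = 402.6
  A: 0 + 1(591.8) = 591.8
Total out = 1236 mol/min; y_B = 402.6 / 1236 = 0.3257.

0.326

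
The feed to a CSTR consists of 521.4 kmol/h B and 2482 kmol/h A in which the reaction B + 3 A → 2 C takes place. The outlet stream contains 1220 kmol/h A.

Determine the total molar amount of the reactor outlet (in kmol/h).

For A: n = n₀ − 3ξ → 1220 = 2482 − 3ξ, giving ξ = 420.7 kmol/h.
Outlet amounts (n = n₀ + ν ξ):
  B: 521.4 − 1(420.7) = 100.7
  A: 2482 − 3(420.7) = 1220
  C: 0 + 2(420.7) = 841.3
Total out = 100.7 + 1220 + 841.3 = 2162 kmol/h.

2160 kmol/h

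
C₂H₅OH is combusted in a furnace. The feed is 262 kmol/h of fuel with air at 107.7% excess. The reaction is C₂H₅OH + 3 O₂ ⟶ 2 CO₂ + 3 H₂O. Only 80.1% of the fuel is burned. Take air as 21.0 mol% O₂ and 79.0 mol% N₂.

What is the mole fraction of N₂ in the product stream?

Stoichiometric O₂ = 3 × 262 = 786 kmol/h; O₂ fed = 786 × 2.077 = 1633 kmol/h.
N₂ fed = 1633 × 79/21 = 6141 kmol/h.
Fuel reacted = 0.801 × 262 → ξ = 209.9 kmol/h.
Outlet (n = n₀ + ν ξ):
  C₂H₅OH: 262 − 1(209.9) = 52.14
  O₂: 1633 − 3(209.9) = 1003
  N₂: 6141 (inert)
  CO₂: 0 + 2(209.9) = 419.7
  H₂O: 0 + 3(209.9) = 629.6
Total out = 8246 kmol/h; y_N₂ = 6141 / 8246 = 0.7448.

0.745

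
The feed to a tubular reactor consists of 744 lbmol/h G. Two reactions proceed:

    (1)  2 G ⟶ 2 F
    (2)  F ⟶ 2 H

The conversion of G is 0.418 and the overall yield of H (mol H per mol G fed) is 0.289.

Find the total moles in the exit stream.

852 lbmol/h

Conversion of G: G consumed = 2ξ₁ = 0.418 × 744 → ξ₁ = 155.5 lbmol/h.
Yield of H: 2ξ₂ / 744 = 0.289 → ξ₂ = 107.5 lbmol/h.
Outlet amounts (n = n₀ + Σ ν·ξ):
  G: 744 − 2(155.5) = 433
  F: 0 + 2(155.5) − 1(107.5) = 203.5
  H: 0 + 2(107.5) = 215
Total out = 433 + 203.5 + 215 = 851.5 lbmol/h.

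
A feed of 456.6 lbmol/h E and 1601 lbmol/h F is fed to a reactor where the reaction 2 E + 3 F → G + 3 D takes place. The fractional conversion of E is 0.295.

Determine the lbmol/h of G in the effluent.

E reacted = 0.295 × 456.6 = 134.7 lbmol/h; ν_E = −2, so ξ = 134.7/2 = 67.35 lbmol/h.
Outlet amounts (n = n₀ + ν ξ):
  E: 456.6 − 2(67.35) = 321.9
  F: 1601 − 3(67.35) = 1399
  G: 0 + 1(67.35) = 67.35
  D: 0 + 3(67.35) = 202

67.3 lbmol/h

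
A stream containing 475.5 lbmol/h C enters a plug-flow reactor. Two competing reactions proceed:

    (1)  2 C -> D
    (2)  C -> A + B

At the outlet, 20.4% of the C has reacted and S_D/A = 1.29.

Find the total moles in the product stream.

Conversion of C: C consumed = 0.204 × 475.5 = 97 lbmol/h = 2ξ₁ + 1ξ₂.
Selectivity: 1ξ₁ / (1ξ₂) = 1.29 → ξ₁ = 1.29 ξ₂.
Substitute: (2·1.29 + 1) ξ₂ = 97 → ξ₂ = 27.1 lbmol/h, ξ₁ = 34.95 lbmol/h.
Outlet amounts (n = n₀ + Σ ν·ξ):
  C: 475.5 − 2(34.95) − 1(27.1) = 378.5
  D: 0 + 1(34.95) = 34.95
  A: 0 + 1(27.1) = 27.1
  B: 0 + 1(27.1) = 27.1
Total out = 378.5 + 34.95 + 27.1 + 27.1 = 467.6 lbmol/h.

468 lbmol/h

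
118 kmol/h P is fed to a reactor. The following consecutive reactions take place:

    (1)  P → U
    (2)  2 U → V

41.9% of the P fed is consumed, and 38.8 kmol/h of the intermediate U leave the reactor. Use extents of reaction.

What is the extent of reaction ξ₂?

ξ₂ = 5.32 kmol/h

Conversion of P: P consumed = 1ξ₁ = 0.419 × 118 → ξ₁ = 49.44 kmol/h.
U balance: n_U = 0 + 1ξ₁ − 2ξ₂ = 38.8 → ξ₂ = (1·49.44 − 38.8)/2 = 5.321 kmol/h.
Outlet amounts (n = n₀ + Σ ν·ξ):
  P: 118 − 1(49.44) = 68.56
  U: 0 + 1(49.44) − 2(5.321) = 38.8
  V: 0 + 1(5.321) = 5.321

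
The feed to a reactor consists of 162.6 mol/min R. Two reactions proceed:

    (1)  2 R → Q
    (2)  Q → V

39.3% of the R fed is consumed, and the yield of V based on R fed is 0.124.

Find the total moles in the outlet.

131 mol/min

Conversion of R: R consumed = 2ξ₁ = 0.393 × 162.6 → ξ₁ = 31.95 mol/min.
Yield of V: 1ξ₂ / 162.6 = 0.124 → ξ₂ = 20.16 mol/min.
Outlet amounts (n = n₀ + Σ ν·ξ):
  R: 162.6 − 2(31.95) = 98.7
  Q: 0 + 1(31.95) − 1(20.16) = 11.79
  V: 0 + 1(20.16) = 20.16
Total out = 98.7 + 11.79 + 20.16 = 130.6 mol/min.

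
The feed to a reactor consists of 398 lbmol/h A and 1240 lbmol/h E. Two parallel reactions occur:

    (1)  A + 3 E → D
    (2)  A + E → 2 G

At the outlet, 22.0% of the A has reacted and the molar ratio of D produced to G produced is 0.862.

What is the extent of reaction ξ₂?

ξ₂ = 32.1 lbmol/h

Conversion of A: A consumed = 0.22 × 398 = 87.56 lbmol/h = 1ξ₁ + 1ξ₂.
Selectivity: 1ξ₁ / (2ξ₂) = 0.862 → ξ₁ = 1.724 ξ₂.
Substitute: (1·1.724 + 1) ξ₂ = 87.56 → ξ₂ = 32.14 lbmol/h, ξ₁ = 55.42 lbmol/h.
Outlet amounts (n = n₀ + Σ ν·ξ):
  A: 398 − 1(55.42) − 1(32.14) = 310.4
  E: 1240 − 3(55.42) − 1(32.14) = 1042
  D: 0 + 1(55.42) = 55.42
  G: 0 + 2(32.14) = 64.29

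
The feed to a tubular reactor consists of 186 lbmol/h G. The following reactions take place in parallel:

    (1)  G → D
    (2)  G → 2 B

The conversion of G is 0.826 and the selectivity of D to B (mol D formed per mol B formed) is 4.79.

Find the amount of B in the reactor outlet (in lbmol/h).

Conversion of G: G consumed = 0.826 × 186 = 153.6 lbmol/h = 1ξ₁ + 1ξ₂.
Selectivity: 1ξ₁ / (2ξ₂) = 4.79 → ξ₁ = 9.58 ξ₂.
Substitute: (1·9.58 + 1) ξ₂ = 153.6 → ξ₂ = 14.52 lbmol/h, ξ₁ = 139.1 lbmol/h.
Outlet amounts (n = n₀ + Σ ν·ξ):
  G: 186 − 1(139.1) − 1(14.52) = 32.36
  D: 0 + 1(139.1) = 139.1
  B: 0 + 2(14.52) = 29.04

29 lbmol/h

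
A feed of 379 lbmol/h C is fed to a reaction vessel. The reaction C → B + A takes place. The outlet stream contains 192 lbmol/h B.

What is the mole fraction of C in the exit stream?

0.327

For B: n = n₀ + 1ξ → 192 = 0 + 1ξ, giving ξ = 192 lbmol/h.
Outlet amounts (n = n₀ + ν ξ):
  C: 379 − 1(192) = 187
  B: 0 + 1(192) = 192
  A: 0 + 1(192) = 192
Total out = 571 lbmol/h; y_C = 187 / 571 = 0.3275.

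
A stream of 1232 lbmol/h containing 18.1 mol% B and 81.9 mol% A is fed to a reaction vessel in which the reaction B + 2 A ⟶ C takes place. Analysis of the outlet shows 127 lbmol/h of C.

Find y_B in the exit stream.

0.0982

For C: n = n₀ + 1ξ → 127 = 0 + 1ξ, giving ξ = 127 lbmol/h.
Outlet amounts (n = n₀ + ν ξ):
  B: 223 − 1(127) = 95.99
  A: 1009 − 2(127) = 755
  C: 0 + 1(127) = 127
Total out = 978 lbmol/h; y_B = 95.99 / 978 = 0.09815.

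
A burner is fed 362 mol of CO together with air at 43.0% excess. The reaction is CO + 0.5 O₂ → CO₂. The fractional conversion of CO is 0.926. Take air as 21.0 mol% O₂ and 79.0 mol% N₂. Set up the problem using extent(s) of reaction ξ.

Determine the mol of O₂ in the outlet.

Stoichiometric O₂ = 0.5 × 362 = 181 mol; O₂ fed = 181 × 1.430 = 258.8 mol.
N₂ fed = 258.8 × 79/21 = 973.7 mol.
Fuel reacted = 0.926 × 362 → ξ = 335.2 mol.
Outlet (n = n₀ + ν ξ):
  CO: 362 − 1(335.2) = 26.79
  O₂: 258.8 − 0.5(335.2) = 91.22
  N₂: 973.7 (inert)
  CO₂: 0 + 1(335.2) = 335.2

91.2 mol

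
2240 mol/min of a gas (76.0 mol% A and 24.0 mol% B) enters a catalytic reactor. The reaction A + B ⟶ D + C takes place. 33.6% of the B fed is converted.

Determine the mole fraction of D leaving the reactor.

0.0806

B reacted = 0.336 × 537.6 = 180.6 mol/min; ν_B = −1, so ξ = 180.6/1 = 180.6 mol/min.
Outlet amounts (n = n₀ + ν ξ):
  A: 1702 − 1(180.6) = 1522
  B: 537.6 − 1(180.6) = 357
  D: 0 + 1(180.6) = 180.6
  C: 0 + 1(180.6) = 180.6
Total out = 2240 mol/min; y_D = 180.6 / 2240 = 0.08064.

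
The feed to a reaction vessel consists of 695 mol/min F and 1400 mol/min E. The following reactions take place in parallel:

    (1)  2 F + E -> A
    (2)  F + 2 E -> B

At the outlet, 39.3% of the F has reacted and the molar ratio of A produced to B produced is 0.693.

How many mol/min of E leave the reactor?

1090 mol/min

Conversion of F: F consumed = 0.393 × 695 = 273.1 mol/min = 2ξ₁ + 1ξ₂.
Selectivity: 1ξ₁ / (1ξ₂) = 0.693 → ξ₁ = 0.693 ξ₂.
Substitute: (2·0.693 + 1) ξ₂ = 273.1 → ξ₂ = 114.5 mol/min, ξ₁ = 79.33 mol/min.
Outlet amounts (n = n₀ + Σ ν·ξ):
  F: 695 − 2(79.33) − 1(114.5) = 421.9
  E: 1400 − 1(79.33) − 2(114.5) = 1092
  A: 0 + 1(79.33) = 79.33
  B: 0 + 1(114.5) = 114.5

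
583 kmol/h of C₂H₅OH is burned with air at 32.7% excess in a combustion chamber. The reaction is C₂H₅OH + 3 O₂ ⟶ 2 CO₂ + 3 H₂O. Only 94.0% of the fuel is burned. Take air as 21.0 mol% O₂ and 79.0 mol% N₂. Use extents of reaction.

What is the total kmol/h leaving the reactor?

Stoichiometric O₂ = 3 × 583 = 1749 kmol/h; O₂ fed = 1749 × 1.327 = 2321 kmol/h.
N₂ fed = 2321 × 79/21 = 8731 kmol/h.
Fuel reacted = 0.94 × 583 → ξ = 548 kmol/h.
Outlet (n = n₀ + ν ξ):
  C₂H₅OH: 583 − 1(548) = 34.98
  O₂: 2321 − 3(548) = 676.9
  N₂: 8731 (inert)
  CO₂: 0 + 2(548) = 1096
  H₂O: 0 + 3(548) = 1644
Total out = 34.98 + 676.9 + 8731 + 1096 + 1644 = 12180 kmol/h.

12200 kmol/h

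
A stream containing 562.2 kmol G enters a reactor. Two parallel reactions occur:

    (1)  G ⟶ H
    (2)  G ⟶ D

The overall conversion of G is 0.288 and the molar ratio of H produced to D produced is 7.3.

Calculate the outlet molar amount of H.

Conversion of G: G consumed = 0.288 × 562.2 = 161.9 kmol = 1ξ₁ + 1ξ₂.
Selectivity: 1ξ₁ / (1ξ₂) = 7.3 → ξ₁ = 7.3 ξ₂.
Substitute: (1·7.3 + 1) ξ₂ = 161.9 → ξ₂ = 19.51 kmol, ξ₁ = 142.4 kmol.
Outlet amounts (n = n₀ + Σ ν·ξ):
  G: 562.2 − 1(142.4) − 1(19.51) = 400.3
  H: 0 + 1(142.4) = 142.4
  D: 0 + 1(19.51) = 19.51

142 kmol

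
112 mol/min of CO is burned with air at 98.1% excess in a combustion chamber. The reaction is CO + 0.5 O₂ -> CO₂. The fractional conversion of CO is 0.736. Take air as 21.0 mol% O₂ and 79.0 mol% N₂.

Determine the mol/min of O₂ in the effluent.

Stoichiometric O₂ = 0.5 × 112 = 56 mol/min; O₂ fed = 56 × 1.981 = 110.9 mol/min.
N₂ fed = 110.9 × 79/21 = 417.3 mol/min.
Fuel reacted = 0.736 × 112 → ξ = 82.43 mol/min.
Outlet (n = n₀ + ν ξ):
  CO: 112 − 1(82.43) = 29.57
  O₂: 110.9 − 0.5(82.43) = 69.72
  N₂: 417.3 (inert)
  CO₂: 0 + 1(82.43) = 82.43

69.7 mol/min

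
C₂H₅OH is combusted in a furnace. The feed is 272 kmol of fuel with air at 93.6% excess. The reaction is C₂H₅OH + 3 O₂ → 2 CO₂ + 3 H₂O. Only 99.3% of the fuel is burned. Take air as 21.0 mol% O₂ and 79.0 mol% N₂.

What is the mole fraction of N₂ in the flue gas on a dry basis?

Stoichiometric O₂ = 3 × 272 = 816 kmol; O₂ fed = 816 × 1.936 = 1580 kmol.
N₂ fed = 1580 × 79/21 = 5943 kmol.
Fuel reacted = 0.993 × 272 → ξ = 270.1 kmol.
Outlet (n = n₀ + ν ξ):
  C₂H₅OH: 272 − 1(270.1) = 1.904
  O₂: 1580 − 3(270.1) = 769.5
  N₂: 5943 (inert)
  CO₂: 0 + 2(270.1) = 540.2
  H₂O: 0 + 3(270.1) = 810.3
Dry total = 7255 kmol; y_N₂ (dry) = 5943 / 7255 = 0.8192.

0.819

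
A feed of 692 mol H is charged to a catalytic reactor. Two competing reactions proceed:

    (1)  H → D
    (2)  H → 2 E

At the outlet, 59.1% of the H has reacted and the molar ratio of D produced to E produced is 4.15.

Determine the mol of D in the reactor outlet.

365 mol

Conversion of H: H consumed = 0.591 × 692 = 409 mol = 1ξ₁ + 1ξ₂.
Selectivity: 1ξ₁ / (2ξ₂) = 4.15 → ξ₁ = 8.3 ξ₂.
Substitute: (1·8.3 + 1) ξ₂ = 409 → ξ₂ = 43.98 mol, ξ₁ = 365 mol.
Outlet amounts (n = n₀ + Σ ν·ξ):
  H: 692 − 1(365) − 1(43.98) = 283
  D: 0 + 1(365) = 365
  E: 0 + 2(43.98) = 87.95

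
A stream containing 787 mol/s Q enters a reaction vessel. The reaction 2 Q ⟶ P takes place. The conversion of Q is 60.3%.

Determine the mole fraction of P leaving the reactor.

0.432

Q reacted = 0.603 × 787 = 474.6 mol/s; ν_Q = −2, so ξ = 474.6/2 = 237.3 mol/s.
Outlet amounts (n = n₀ + ν ξ):
  Q: 787 − 2(237.3) = 312.4
  P: 0 + 1(237.3) = 237.3
Total out = 549.7 mol/s; y_P = 237.3 / 549.7 = 0.4316.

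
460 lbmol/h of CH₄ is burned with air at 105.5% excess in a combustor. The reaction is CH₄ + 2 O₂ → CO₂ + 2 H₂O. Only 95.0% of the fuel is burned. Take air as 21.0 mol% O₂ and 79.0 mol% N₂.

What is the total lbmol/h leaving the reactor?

9460 lbmol/h

Stoichiometric O₂ = 2 × 460 = 920 lbmol/h; O₂ fed = 920 × 2.055 = 1891 lbmol/h.
N₂ fed = 1891 × 79/21 = 7112 lbmol/h.
Fuel reacted = 0.95 × 460 → ξ = 437 lbmol/h.
Outlet (n = n₀ + ν ξ):
  CH₄: 460 − 1(437) = 23
  O₂: 1891 − 2(437) = 1017
  N₂: 7112 (inert)
  CO₂: 0 + 1(437) = 437
  H₂O: 0 + 2(437) = 874
Total out = 23 + 1017 + 7112 + 437 + 874 = 9463 lbmol/h.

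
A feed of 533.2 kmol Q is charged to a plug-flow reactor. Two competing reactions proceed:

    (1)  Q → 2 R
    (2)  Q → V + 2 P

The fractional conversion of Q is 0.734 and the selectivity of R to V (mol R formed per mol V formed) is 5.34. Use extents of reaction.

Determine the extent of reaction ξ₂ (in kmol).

Conversion of Q: Q consumed = 0.734 × 533.2 = 391.4 kmol = 1ξ₁ + 1ξ₂.
Selectivity: 2ξ₁ / (1ξ₂) = 5.34 → ξ₁ = 2.67 ξ₂.
Substitute: (1·2.67 + 1) ξ₂ = 391.4 → ξ₂ = 106.6 kmol, ξ₁ = 284.7 kmol.
Outlet amounts (n = n₀ + Σ ν·ξ):
  Q: 533.2 − 1(284.7) − 1(106.6) = 141.8
  R: 0 + 2(284.7) = 569.5
  V: 0 + 1(106.6) = 106.6
  P: 0 + 2(106.6) = 213.3

ξ₂ = 107 kmol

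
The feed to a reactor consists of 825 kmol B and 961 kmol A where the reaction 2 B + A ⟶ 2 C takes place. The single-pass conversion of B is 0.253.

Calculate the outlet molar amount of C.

209 kmol

B reacted = 0.253 × 825 = 208.7 kmol; ν_B = −2, so ξ = 208.7/2 = 104.4 kmol.
Outlet amounts (n = n₀ + ν ξ):
  B: 825 − 2(104.4) = 616.3
  A: 961 − 1(104.4) = 856.6
  C: 0 + 2(104.4) = 208.7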